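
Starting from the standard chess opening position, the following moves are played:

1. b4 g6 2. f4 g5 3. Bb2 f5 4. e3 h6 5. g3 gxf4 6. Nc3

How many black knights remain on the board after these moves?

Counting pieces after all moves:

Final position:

  a b c d e f g h
  ─────────────────
8│♜ ♞ ♝ ♛ ♚ ♝ ♞ ♜│8
7│♟ ♟ ♟ ♟ ♟ · · ·│7
6│· · · · · · · ♟│6
5│· · · · · ♟ · ·│5
4│· ♙ · · · ♟ · ·│4
3│· · ♘ · ♙ · ♙ ·│3
2│♙ ♗ ♙ ♙ · · · ♙│2
1│♖ · · ♕ ♔ ♗ ♘ ♖│1
  ─────────────────
  a b c d e f g h


2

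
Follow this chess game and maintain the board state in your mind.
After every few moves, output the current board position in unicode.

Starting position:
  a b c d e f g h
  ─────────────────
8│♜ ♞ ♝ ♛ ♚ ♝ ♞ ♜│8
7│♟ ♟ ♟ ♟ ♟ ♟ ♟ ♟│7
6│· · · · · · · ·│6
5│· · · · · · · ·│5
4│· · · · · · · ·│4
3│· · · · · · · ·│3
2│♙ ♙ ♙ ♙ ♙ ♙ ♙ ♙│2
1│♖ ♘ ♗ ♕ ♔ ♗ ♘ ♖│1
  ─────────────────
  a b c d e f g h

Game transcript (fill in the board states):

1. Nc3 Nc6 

  a b c d e f g h
  ─────────────────
8│♜ · ♝ ♛ ♚ ♝ ♞ ♜│8
7│♟ ♟ ♟ ♟ ♟ ♟ ♟ ♟│7
6│· · ♞ · · · · ·│6
5│· · · · · · · ·│5
4│· · · · · · · ·│4
3│· · ♘ · · · · ·│3
2│♙ ♙ ♙ ♙ ♙ ♙ ♙ ♙│2
1│♖ · ♗ ♕ ♔ ♗ ♘ ♖│1
  ─────────────────
  a b c d e f g h

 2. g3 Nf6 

  a b c d e f g h
  ─────────────────
8│♜ · ♝ ♛ ♚ ♝ · ♜│8
7│♟ ♟ ♟ ♟ ♟ ♟ ♟ ♟│7
6│· · ♞ · · ♞ · ·│6
5│· · · · · · · ·│5
4│· · · · · · · ·│4
3│· · ♘ · · · ♙ ·│3
2│♙ ♙ ♙ ♙ ♙ ♙ · ♙│2
1│♖ · ♗ ♕ ♔ ♗ ♘ ♖│1
  ─────────────────
  a b c d e f g h

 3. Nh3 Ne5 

  a b c d e f g h
  ─────────────────
8│♜ · ♝ ♛ ♚ ♝ · ♜│8
7│♟ ♟ ♟ ♟ ♟ ♟ ♟ ♟│7
6│· · · · · ♞ · ·│6
5│· · · · ♞ · · ·│5
4│· · · · · · · ·│4
3│· · ♘ · · · ♙ ♘│3
2│♙ ♙ ♙ ♙ ♙ ♙ · ♙│2
1│♖ · ♗ ♕ ♔ ♗ · ♖│1
  ─────────────────
  a b c d e f g h

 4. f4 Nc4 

  a b c d e f g h
  ─────────────────
8│♜ · ♝ ♛ ♚ ♝ · ♜│8
7│♟ ♟ ♟ ♟ ♟ ♟ ♟ ♟│7
6│· · · · · ♞ · ·│6
5│· · · · · · · ·│5
4│· · ♞ · · ♙ · ·│4
3│· · ♘ · · · ♙ ♘│3
2│♙ ♙ ♙ ♙ ♙ · · ♙│2
1│♖ · ♗ ♕ ♔ ♗ · ♖│1
  ─────────────────
  a b c d e f g h



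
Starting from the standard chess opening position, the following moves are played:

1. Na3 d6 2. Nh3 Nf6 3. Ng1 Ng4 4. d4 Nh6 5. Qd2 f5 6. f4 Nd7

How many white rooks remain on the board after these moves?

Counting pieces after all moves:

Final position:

  a b c d e f g h
  ─────────────────
8│♜ · ♝ ♛ ♚ ♝ · ♜│8
7│♟ ♟ ♟ ♞ ♟ · ♟ ♟│7
6│· · · ♟ · · · ♞│6
5│· · · · · ♟ · ·│5
4│· · · ♙ · ♙ · ·│4
3│♘ · · · · · · ·│3
2│♙ ♙ ♙ ♕ ♙ · ♙ ♙│2
1│♖ · ♗ · ♔ ♗ ♘ ♖│1
  ─────────────────
  a b c d e f g h


2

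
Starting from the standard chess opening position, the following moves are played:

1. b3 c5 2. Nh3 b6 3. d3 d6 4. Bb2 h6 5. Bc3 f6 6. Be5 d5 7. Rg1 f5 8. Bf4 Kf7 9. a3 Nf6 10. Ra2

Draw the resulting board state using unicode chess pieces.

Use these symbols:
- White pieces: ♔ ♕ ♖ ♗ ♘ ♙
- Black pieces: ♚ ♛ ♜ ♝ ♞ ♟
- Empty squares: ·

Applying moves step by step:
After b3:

♜ ♞ ♝ ♛ ♚ ♝ ♞ ♜
♟ ♟ ♟ ♟ ♟ ♟ ♟ ♟
· · · · · · · ·
· · · · · · · ·
· · · · · · · ·
· ♙ · · · · · ·
♙ · ♙ ♙ ♙ ♙ ♙ ♙
♖ ♘ ♗ ♕ ♔ ♗ ♘ ♖


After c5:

♜ ♞ ♝ ♛ ♚ ♝ ♞ ♜
♟ ♟ · ♟ ♟ ♟ ♟ ♟
· · · · · · · ·
· · ♟ · · · · ·
· · · · · · · ·
· ♙ · · · · · ·
♙ · ♙ ♙ ♙ ♙ ♙ ♙
♖ ♘ ♗ ♕ ♔ ♗ ♘ ♖


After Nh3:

♜ ♞ ♝ ♛ ♚ ♝ ♞ ♜
♟ ♟ · ♟ ♟ ♟ ♟ ♟
· · · · · · · ·
· · ♟ · · · · ·
· · · · · · · ·
· ♙ · · · · · ♘
♙ · ♙ ♙ ♙ ♙ ♙ ♙
♖ ♘ ♗ ♕ ♔ ♗ · ♖


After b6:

♜ ♞ ♝ ♛ ♚ ♝ ♞ ♜
♟ · · ♟ ♟ ♟ ♟ ♟
· ♟ · · · · · ·
· · ♟ · · · · ·
· · · · · · · ·
· ♙ · · · · · ♘
♙ · ♙ ♙ ♙ ♙ ♙ ♙
♖ ♘ ♗ ♕ ♔ ♗ · ♖


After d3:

♜ ♞ ♝ ♛ ♚ ♝ ♞ ♜
♟ · · ♟ ♟ ♟ ♟ ♟
· ♟ · · · · · ·
· · ♟ · · · · ·
· · · · · · · ·
· ♙ · ♙ · · · ♘
♙ · ♙ · ♙ ♙ ♙ ♙
♖ ♘ ♗ ♕ ♔ ♗ · ♖


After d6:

♜ ♞ ♝ ♛ ♚ ♝ ♞ ♜
♟ · · · ♟ ♟ ♟ ♟
· ♟ · ♟ · · · ·
· · ♟ · · · · ·
· · · · · · · ·
· ♙ · ♙ · · · ♘
♙ · ♙ · ♙ ♙ ♙ ♙
♖ ♘ ♗ ♕ ♔ ♗ · ♖


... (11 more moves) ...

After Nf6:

♜ ♞ ♝ ♛ · ♝ · ♜
♟ · · · ♟ ♚ ♟ ·
· ♟ · · · ♞ · ♟
· · ♟ ♟ · ♟ · ·
· · · · · ♗ · ·
♙ ♙ · ♙ · · · ♘
· · ♙ · ♙ ♙ ♙ ♙
♖ ♘ · ♕ ♔ ♗ ♖ ·


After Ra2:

♜ ♞ ♝ ♛ · ♝ · ♜
♟ · · · ♟ ♚ ♟ ·
· ♟ · · · ♞ · ♟
· · ♟ ♟ · ♟ · ·
· · · · · ♗ · ·
♙ ♙ · ♙ · · · ♘
♖ · ♙ · ♙ ♙ ♙ ♙
· ♘ · ♕ ♔ ♗ ♖ ·



  a b c d e f g h
  ─────────────────
8│♜ ♞ ♝ ♛ · ♝ · ♜│8
7│♟ · · · ♟ ♚ ♟ ·│7
6│· ♟ · · · ♞ · ♟│6
5│· · ♟ ♟ · ♟ · ·│5
4│· · · · · ♗ · ·│4
3│♙ ♙ · ♙ · · · ♘│3
2│♖ · ♙ · ♙ ♙ ♙ ♙│2
1│· ♘ · ♕ ♔ ♗ ♖ ·│1
  ─────────────────
  a b c d e f g h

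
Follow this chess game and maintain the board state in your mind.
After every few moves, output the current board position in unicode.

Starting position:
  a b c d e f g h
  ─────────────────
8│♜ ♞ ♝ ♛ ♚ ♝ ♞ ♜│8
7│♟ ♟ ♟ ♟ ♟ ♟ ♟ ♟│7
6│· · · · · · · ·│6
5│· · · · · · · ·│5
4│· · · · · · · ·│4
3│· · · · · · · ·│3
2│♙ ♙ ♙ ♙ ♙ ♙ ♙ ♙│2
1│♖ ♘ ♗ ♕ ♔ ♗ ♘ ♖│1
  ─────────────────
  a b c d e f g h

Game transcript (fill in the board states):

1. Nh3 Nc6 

  a b c d e f g h
  ─────────────────
8│♜ · ♝ ♛ ♚ ♝ ♞ ♜│8
7│♟ ♟ ♟ ♟ ♟ ♟ ♟ ♟│7
6│· · ♞ · · · · ·│6
5│· · · · · · · ·│5
4│· · · · · · · ·│4
3│· · · · · · · ♘│3
2│♙ ♙ ♙ ♙ ♙ ♙ ♙ ♙│2
1│♖ ♘ ♗ ♕ ♔ ♗ · ♖│1
  ─────────────────
  a b c d e f g h

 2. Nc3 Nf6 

  a b c d e f g h
  ─────────────────
8│♜ · ♝ ♛ ♚ ♝ · ♜│8
7│♟ ♟ ♟ ♟ ♟ ♟ ♟ ♟│7
6│· · ♞ · · ♞ · ·│6
5│· · · · · · · ·│5
4│· · · · · · · ·│4
3│· · ♘ · · · · ♘│3
2│♙ ♙ ♙ ♙ ♙ ♙ ♙ ♙│2
1│♖ · ♗ ♕ ♔ ♗ · ♖│1
  ─────────────────
  a b c d e f g h

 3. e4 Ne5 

  a b c d e f g h
  ─────────────────
8│♜ · ♝ ♛ ♚ ♝ · ♜│8
7│♟ ♟ ♟ ♟ ♟ ♟ ♟ ♟│7
6│· · · · · ♞ · ·│6
5│· · · · ♞ · · ·│5
4│· · · · ♙ · · ·│4
3│· · ♘ · · · · ♘│3
2│♙ ♙ ♙ ♙ · ♙ ♙ ♙│2
1│♖ · ♗ ♕ ♔ ♗ · ♖│1
  ─────────────────
  a b c d e f g h



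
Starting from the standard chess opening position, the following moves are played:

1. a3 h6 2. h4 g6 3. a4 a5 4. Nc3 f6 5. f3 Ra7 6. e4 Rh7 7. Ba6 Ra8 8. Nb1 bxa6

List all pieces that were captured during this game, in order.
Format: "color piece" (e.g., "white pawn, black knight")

Tracking captures:
  bxa6: captured white bishop

white bishop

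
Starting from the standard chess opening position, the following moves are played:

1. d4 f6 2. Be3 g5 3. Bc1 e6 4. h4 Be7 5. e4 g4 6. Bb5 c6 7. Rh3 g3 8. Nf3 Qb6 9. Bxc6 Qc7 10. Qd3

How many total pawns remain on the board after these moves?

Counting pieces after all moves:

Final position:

  a b c d e f g h
  ─────────────────
8│♜ ♞ ♝ · ♚ · ♞ ♜│8
7│♟ ♟ ♛ ♟ ♝ · · ♟│7
6│· · ♗ · ♟ ♟ · ·│6
5│· · · · · · · ·│5
4│· · · ♙ ♙ · · ♙│4
3│· · · ♕ · ♘ ♟ ♖│3
2│♙ ♙ ♙ · · ♙ ♙ ·│2
1│♖ ♘ ♗ · ♔ · · ·│1
  ─────────────────
  a b c d e f g h


15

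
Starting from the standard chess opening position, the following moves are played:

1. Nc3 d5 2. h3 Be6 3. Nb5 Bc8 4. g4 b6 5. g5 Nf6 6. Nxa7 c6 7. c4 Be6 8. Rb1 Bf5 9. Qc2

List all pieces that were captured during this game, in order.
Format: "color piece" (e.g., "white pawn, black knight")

Tracking captures:
  Nxa7: captured black pawn

black pawn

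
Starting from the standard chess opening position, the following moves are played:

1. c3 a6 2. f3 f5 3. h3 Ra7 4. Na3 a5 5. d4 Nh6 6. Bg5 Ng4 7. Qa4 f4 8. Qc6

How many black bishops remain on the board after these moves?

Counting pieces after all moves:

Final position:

  a b c d e f g h
  ─────────────────
8│· ♞ ♝ ♛ ♚ ♝ · ♜│8
7│♜ ♟ ♟ ♟ ♟ · ♟ ♟│7
6│· · ♕ · · · · ·│6
5│♟ · · · · · ♗ ·│5
4│· · · ♙ · ♟ ♞ ·│4
3│♘ · ♙ · · ♙ · ♙│3
2│♙ ♙ · · ♙ · ♙ ·│2
1│♖ · · · ♔ ♗ ♘ ♖│1
  ─────────────────
  a b c d e f g h


2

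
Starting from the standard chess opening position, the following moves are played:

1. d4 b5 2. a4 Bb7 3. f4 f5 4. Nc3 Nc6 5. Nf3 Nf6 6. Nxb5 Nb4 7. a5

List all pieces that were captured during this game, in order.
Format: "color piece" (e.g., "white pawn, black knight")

Tracking captures:
  Nxb5: captured black pawn

black pawn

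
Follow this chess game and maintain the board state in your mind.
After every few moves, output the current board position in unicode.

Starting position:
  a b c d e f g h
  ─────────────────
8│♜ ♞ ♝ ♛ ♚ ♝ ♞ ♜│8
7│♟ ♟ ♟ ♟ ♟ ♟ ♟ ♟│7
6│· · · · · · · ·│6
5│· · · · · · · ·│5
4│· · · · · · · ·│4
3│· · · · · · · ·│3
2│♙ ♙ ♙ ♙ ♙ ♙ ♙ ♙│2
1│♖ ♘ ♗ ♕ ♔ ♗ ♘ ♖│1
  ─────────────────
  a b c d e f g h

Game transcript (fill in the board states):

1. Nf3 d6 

  a b c d e f g h
  ─────────────────
8│♜ ♞ ♝ ♛ ♚ ♝ ♞ ♜│8
7│♟ ♟ ♟ · ♟ ♟ ♟ ♟│7
6│· · · ♟ · · · ·│6
5│· · · · · · · ·│5
4│· · · · · · · ·│4
3│· · · · · ♘ · ·│3
2│♙ ♙ ♙ ♙ ♙ ♙ ♙ ♙│2
1│♖ ♘ ♗ ♕ ♔ ♗ · ♖│1
  ─────────────────
  a b c d e f g h

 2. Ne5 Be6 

  a b c d e f g h
  ─────────────────
8│♜ ♞ · ♛ ♚ ♝ ♞ ♜│8
7│♟ ♟ ♟ · ♟ ♟ ♟ ♟│7
6│· · · ♟ ♝ · · ·│6
5│· · · · ♘ · · ·│5
4│· · · · · · · ·│4
3│· · · · · · · ·│3
2│♙ ♙ ♙ ♙ ♙ ♙ ♙ ♙│2
1│♖ ♘ ♗ ♕ ♔ ♗ · ♖│1
  ─────────────────
  a b c d e f g h

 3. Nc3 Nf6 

  a b c d e f g h
  ─────────────────
8│♜ ♞ · ♛ ♚ ♝ · ♜│8
7│♟ ♟ ♟ · ♟ ♟ ♟ ♟│7
6│· · · ♟ ♝ ♞ · ·│6
5│· · · · ♘ · · ·│5
4│· · · · · · · ·│4
3│· · ♘ · · · · ·│3
2│♙ ♙ ♙ ♙ ♙ ♙ ♙ ♙│2
1│♖ · ♗ ♕ ♔ ♗ · ♖│1
  ─────────────────
  a b c d e f g h

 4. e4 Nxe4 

  a b c d e f g h
  ─────────────────
8│♜ ♞ · ♛ ♚ ♝ · ♜│8
7│♟ ♟ ♟ · ♟ ♟ ♟ ♟│7
6│· · · ♟ ♝ · · ·│6
5│· · · · ♘ · · ·│5
4│· · · · ♞ · · ·│4
3│· · ♘ · · · · ·│3
2│♙ ♙ ♙ ♙ · ♙ ♙ ♙│2
1│♖ · ♗ ♕ ♔ ♗ · ♖│1
  ─────────────────
  a b c d e f g h

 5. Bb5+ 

  a b c d e f g h
  ─────────────────
8│♜ ♞ · ♛ ♚ ♝ · ♜│8
7│♟ ♟ ♟ · ♟ ♟ ♟ ♟│7
6│· · · ♟ ♝ · · ·│6
5│· ♗ · · ♘ · · ·│5
4│· · · · ♞ · · ·│4
3│· · ♘ · · · · ·│3
2│♙ ♙ ♙ ♙ · ♙ ♙ ♙│2
1│♖ · ♗ ♕ ♔ · · ♖│1
  ─────────────────
  a b c d e f g h


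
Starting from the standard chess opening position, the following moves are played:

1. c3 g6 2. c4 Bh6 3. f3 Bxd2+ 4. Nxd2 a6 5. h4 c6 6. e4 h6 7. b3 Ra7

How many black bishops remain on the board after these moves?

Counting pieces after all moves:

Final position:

  a b c d e f g h
  ─────────────────
8│· ♞ ♝ ♛ ♚ · ♞ ♜│8
7│♜ ♟ · ♟ ♟ ♟ · ·│7
6│♟ · ♟ · · · ♟ ♟│6
5│· · · · · · · ·│5
4│· · ♙ · ♙ · · ♙│4
3│· ♙ · · · ♙ · ·│3
2│♙ · · ♘ · · ♙ ·│2
1│♖ · ♗ ♕ ♔ ♗ ♘ ♖│1
  ─────────────────
  a b c d e f g h


1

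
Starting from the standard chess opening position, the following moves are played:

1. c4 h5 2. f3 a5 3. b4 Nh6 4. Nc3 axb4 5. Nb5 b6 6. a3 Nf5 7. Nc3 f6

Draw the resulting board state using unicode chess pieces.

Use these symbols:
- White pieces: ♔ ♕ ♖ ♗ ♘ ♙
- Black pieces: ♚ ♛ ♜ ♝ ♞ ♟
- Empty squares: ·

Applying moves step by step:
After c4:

♜ ♞ ♝ ♛ ♚ ♝ ♞ ♜
♟ ♟ ♟ ♟ ♟ ♟ ♟ ♟
· · · · · · · ·
· · · · · · · ·
· · ♙ · · · · ·
· · · · · · · ·
♙ ♙ · ♙ ♙ ♙ ♙ ♙
♖ ♘ ♗ ♕ ♔ ♗ ♘ ♖


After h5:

♜ ♞ ♝ ♛ ♚ ♝ ♞ ♜
♟ ♟ ♟ ♟ ♟ ♟ ♟ ·
· · · · · · · ·
· · · · · · · ♟
· · ♙ · · · · ·
· · · · · · · ·
♙ ♙ · ♙ ♙ ♙ ♙ ♙
♖ ♘ ♗ ♕ ♔ ♗ ♘ ♖


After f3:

♜ ♞ ♝ ♛ ♚ ♝ ♞ ♜
♟ ♟ ♟ ♟ ♟ ♟ ♟ ·
· · · · · · · ·
· · · · · · · ♟
· · ♙ · · · · ·
· · · · · ♙ · ·
♙ ♙ · ♙ ♙ · ♙ ♙
♖ ♘ ♗ ♕ ♔ ♗ ♘ ♖


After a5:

♜ ♞ ♝ ♛ ♚ ♝ ♞ ♜
· ♟ ♟ ♟ ♟ ♟ ♟ ·
· · · · · · · ·
♟ · · · · · · ♟
· · ♙ · · · · ·
· · · · · ♙ · ·
♙ ♙ · ♙ ♙ · ♙ ♙
♖ ♘ ♗ ♕ ♔ ♗ ♘ ♖


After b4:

♜ ♞ ♝ ♛ ♚ ♝ ♞ ♜
· ♟ ♟ ♟ ♟ ♟ ♟ ·
· · · · · · · ·
♟ · · · · · · ♟
· ♙ ♙ · · · · ·
· · · · · ♙ · ·
♙ · · ♙ ♙ · ♙ ♙
♖ ♘ ♗ ♕ ♔ ♗ ♘ ♖


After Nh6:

♜ ♞ ♝ ♛ ♚ ♝ · ♜
· ♟ ♟ ♟ ♟ ♟ ♟ ·
· · · · · · · ♞
♟ · · · · · · ♟
· ♙ ♙ · · · · ·
· · · · · ♙ · ·
♙ · · ♙ ♙ · ♙ ♙
♖ ♘ ♗ ♕ ♔ ♗ ♘ ♖


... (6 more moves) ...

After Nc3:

♜ ♞ ♝ ♛ ♚ ♝ · ♜
· · ♟ ♟ ♟ ♟ ♟ ·
· ♟ · · · · · ·
· · · · · ♞ · ♟
· ♟ ♙ · · · · ·
♙ · ♘ · · ♙ · ·
· · · ♙ ♙ · ♙ ♙
♖ · ♗ ♕ ♔ ♗ ♘ ♖


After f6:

♜ ♞ ♝ ♛ ♚ ♝ · ♜
· · ♟ ♟ ♟ · ♟ ·
· ♟ · · · ♟ · ·
· · · · · ♞ · ♟
· ♟ ♙ · · · · ·
♙ · ♘ · · ♙ · ·
· · · ♙ ♙ · ♙ ♙
♖ · ♗ ♕ ♔ ♗ ♘ ♖



  a b c d e f g h
  ─────────────────
8│♜ ♞ ♝ ♛ ♚ ♝ · ♜│8
7│· · ♟ ♟ ♟ · ♟ ·│7
6│· ♟ · · · ♟ · ·│6
5│· · · · · ♞ · ♟│5
4│· ♟ ♙ · · · · ·│4
3│♙ · ♘ · · ♙ · ·│3
2│· · · ♙ ♙ · ♙ ♙│2
1│♖ · ♗ ♕ ♔ ♗ ♘ ♖│1
  ─────────────────
  a b c d e f g h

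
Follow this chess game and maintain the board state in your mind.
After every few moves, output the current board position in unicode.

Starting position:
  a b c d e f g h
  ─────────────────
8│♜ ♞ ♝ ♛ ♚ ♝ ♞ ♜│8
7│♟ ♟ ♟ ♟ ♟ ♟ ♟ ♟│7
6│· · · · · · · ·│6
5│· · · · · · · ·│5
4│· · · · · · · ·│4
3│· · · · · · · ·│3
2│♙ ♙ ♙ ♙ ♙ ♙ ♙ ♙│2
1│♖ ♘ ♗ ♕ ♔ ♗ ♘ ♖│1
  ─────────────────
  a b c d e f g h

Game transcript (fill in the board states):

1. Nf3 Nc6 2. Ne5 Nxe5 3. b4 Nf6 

  a b c d e f g h
  ─────────────────
8│♜ · ♝ ♛ ♚ ♝ · ♜│8
7│♟ ♟ ♟ ♟ ♟ ♟ ♟ ♟│7
6│· · · · · ♞ · ·│6
5│· · · · ♞ · · ·│5
4│· ♙ · · · · · ·│4
3│· · · · · · · ·│3
2│♙ · ♙ ♙ ♙ ♙ ♙ ♙│2
1│♖ ♘ ♗ ♕ ♔ ♗ · ♖│1
  ─────────────────
  a b c d e f g h

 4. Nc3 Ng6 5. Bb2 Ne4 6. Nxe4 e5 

  a b c d e f g h
  ─────────────────
8│♜ · ♝ ♛ ♚ ♝ · ♜│8
7│♟ ♟ ♟ ♟ · ♟ ♟ ♟│7
6│· · · · · · ♞ ·│6
5│· · · · ♟ · · ·│5
4│· ♙ · · ♘ · · ·│4
3│· · · · · · · ·│3
2│♙ ♗ ♙ ♙ ♙ ♙ ♙ ♙│2
1│♖ · · ♕ ♔ ♗ · ♖│1
  ─────────────────
  a b c d e f g h

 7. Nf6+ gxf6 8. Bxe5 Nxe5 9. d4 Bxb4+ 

  a b c d e f g h
  ─────────────────
8│♜ · ♝ ♛ ♚ · · ♜│8
7│♟ ♟ ♟ ♟ · ♟ · ♟│7
6│· · · · · ♟ · ·│6
5│· · · · ♞ · · ·│5
4│· ♝ · ♙ · · · ·│4
3│· · · · · · · ·│3
2│♙ · ♙ · ♙ ♙ ♙ ♙│2
1│♖ · · ♕ ♔ ♗ · ♖│1
  ─────────────────
  a b c d e f g h

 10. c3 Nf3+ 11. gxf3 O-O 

  a b c d e f g h
  ─────────────────
8│♜ · ♝ ♛ · ♜ ♚ ·│8
7│♟ ♟ ♟ ♟ · ♟ · ♟│7
6│· · · · · ♟ · ·│6
5│· · · · · · · ·│5
4│· ♝ · ♙ · · · ·│4
3│· · ♙ · · ♙ · ·│3
2│♙ · · · ♙ ♙ · ♙│2
1│♖ · · ♕ ♔ ♗ · ♖│1
  ─────────────────
  a b c d e f g h


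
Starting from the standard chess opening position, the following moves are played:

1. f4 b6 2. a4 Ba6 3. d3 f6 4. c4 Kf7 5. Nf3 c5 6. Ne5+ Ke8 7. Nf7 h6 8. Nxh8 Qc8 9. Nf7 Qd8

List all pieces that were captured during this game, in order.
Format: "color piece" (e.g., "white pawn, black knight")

Tracking captures:
  Nxh8: captured black rook

black rook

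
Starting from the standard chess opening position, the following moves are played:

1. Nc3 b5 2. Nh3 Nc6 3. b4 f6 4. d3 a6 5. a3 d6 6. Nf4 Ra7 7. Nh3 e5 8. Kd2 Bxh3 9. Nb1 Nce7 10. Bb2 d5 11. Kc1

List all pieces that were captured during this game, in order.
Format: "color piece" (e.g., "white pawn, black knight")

Tracking captures:
  Bxh3: captured white knight

white knight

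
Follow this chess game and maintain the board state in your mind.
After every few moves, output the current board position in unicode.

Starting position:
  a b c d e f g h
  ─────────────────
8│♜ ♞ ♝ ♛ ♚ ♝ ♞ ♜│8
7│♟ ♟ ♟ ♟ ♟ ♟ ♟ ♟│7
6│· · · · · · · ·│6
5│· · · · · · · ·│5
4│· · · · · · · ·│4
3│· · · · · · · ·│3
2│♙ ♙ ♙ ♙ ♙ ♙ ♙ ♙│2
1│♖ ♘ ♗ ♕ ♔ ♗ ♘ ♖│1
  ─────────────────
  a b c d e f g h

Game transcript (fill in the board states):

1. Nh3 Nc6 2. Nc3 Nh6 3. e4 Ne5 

  a b c d e f g h
  ─────────────────
8│♜ · ♝ ♛ ♚ ♝ · ♜│8
7│♟ ♟ ♟ ♟ ♟ ♟ ♟ ♟│7
6│· · · · · · · ♞│6
5│· · · · ♞ · · ·│5
4│· · · · ♙ · · ·│4
3│· · ♘ · · · · ♘│3
2│♙ ♙ ♙ ♙ · ♙ ♙ ♙│2
1│♖ · ♗ ♕ ♔ ♗ · ♖│1
  ─────────────────
  a b c d e f g h

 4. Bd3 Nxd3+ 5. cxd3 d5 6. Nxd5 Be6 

  a b c d e f g h
  ─────────────────
8│♜ · · ♛ ♚ ♝ · ♜│8
7│♟ ♟ ♟ · ♟ ♟ ♟ ♟│7
6│· · · · ♝ · · ♞│6
5│· · · ♘ · · · ·│5
4│· · · · ♙ · · ·│4
3│· · · ♙ · · · ♘│3
2│♙ ♙ · ♙ · ♙ ♙ ♙│2
1│♖ · ♗ ♕ ♔ · · ♖│1
  ─────────────────
  a b c d e f g h

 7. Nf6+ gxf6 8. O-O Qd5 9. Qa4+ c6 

  a b c d e f g h
  ─────────────────
8│♜ · · · ♚ ♝ · ♜│8
7│♟ ♟ · · ♟ ♟ · ♟│7
6│· · ♟ · ♝ ♟ · ♞│6
5│· · · ♛ · · · ·│5
4│♕ · · · ♙ · · ·│4
3│· · · ♙ · · · ♘│3
2│♙ ♙ · ♙ · ♙ ♙ ♙│2
1│♖ · ♗ · · ♖ ♔ ·│1
  ─────────────────
  a b c d e f g h

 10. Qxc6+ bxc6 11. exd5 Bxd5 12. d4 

  a b c d e f g h
  ─────────────────
8│♜ · · · ♚ ♝ · ♜│8
7│♟ · · · ♟ ♟ · ♟│7
6│· · ♟ · · ♟ · ♞│6
5│· · · ♝ · · · ·│5
4│· · · ♙ · · · ·│4
3│· · · · · · · ♘│3
2│♙ ♙ · ♙ · ♙ ♙ ♙│2
1│♖ · ♗ · · ♖ ♔ ·│1
  ─────────────────
  a b c d e f g h


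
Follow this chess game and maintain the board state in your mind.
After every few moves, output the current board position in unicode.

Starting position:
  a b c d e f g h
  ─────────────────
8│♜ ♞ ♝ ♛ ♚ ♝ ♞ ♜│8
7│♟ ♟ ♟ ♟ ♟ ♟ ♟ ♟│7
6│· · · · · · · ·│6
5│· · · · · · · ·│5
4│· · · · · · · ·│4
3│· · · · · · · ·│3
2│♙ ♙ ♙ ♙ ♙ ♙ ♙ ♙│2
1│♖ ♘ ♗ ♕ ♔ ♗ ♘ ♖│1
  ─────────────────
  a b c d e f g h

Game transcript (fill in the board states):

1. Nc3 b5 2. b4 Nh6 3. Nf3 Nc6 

  a b c d e f g h
  ─────────────────
8│♜ · ♝ ♛ ♚ ♝ · ♜│8
7│♟ · ♟ ♟ ♟ ♟ ♟ ♟│7
6│· · ♞ · · · · ♞│6
5│· ♟ · · · · · ·│5
4│· ♙ · · · · · ·│4
3│· · ♘ · · ♘ · ·│3
2│♙ · ♙ ♙ ♙ ♙ ♙ ♙│2
1│♖ · ♗ ♕ ♔ ♗ · ♖│1
  ─────────────────
  a b c d e f g h

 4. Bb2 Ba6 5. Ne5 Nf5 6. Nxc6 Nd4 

  a b c d e f g h
  ─────────────────
8│♜ · · ♛ ♚ ♝ · ♜│8
7│♟ · ♟ ♟ ♟ ♟ ♟ ♟│7
6│♝ · ♘ · · · · ·│6
5│· ♟ · · · · · ·│5
4│· ♙ · ♞ · · · ·│4
3│· · ♘ · · · · ·│3
2│♙ ♗ ♙ ♙ ♙ ♙ ♙ ♙│2
1│♖ · · ♕ ♔ ♗ · ♖│1
  ─────────────────
  a b c d e f g h

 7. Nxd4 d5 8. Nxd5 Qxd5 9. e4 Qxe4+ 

  a b c d e f g h
  ─────────────────
8│♜ · · · ♚ ♝ · ♜│8
7│♟ · ♟ · ♟ ♟ ♟ ♟│7
6│♝ · · · · · · ·│6
5│· ♟ · · · · · ·│5
4│· ♙ · ♘ ♛ · · ·│4
3│· · · · · · · ·│3
2│♙ ♗ ♙ ♙ · ♙ ♙ ♙│2
1│♖ · · ♕ ♔ ♗ · ♖│1
  ─────────────────
  a b c d e f g h

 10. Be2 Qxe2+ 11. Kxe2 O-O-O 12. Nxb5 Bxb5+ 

  a b c d e f g h
  ─────────────────
8│· · ♚ ♜ · ♝ · ♜│8
7│♟ · ♟ · ♟ ♟ ♟ ♟│7
6│· · · · · · · ·│6
5│· ♝ · · · · · ·│5
4│· ♙ · · · · · ·│4
3│· · · · · · · ·│3
2│♙ ♗ ♙ ♙ ♔ ♙ ♙ ♙│2
1│♖ · · ♕ · · · ♖│1
  ─────────────────
  a b c d e f g h

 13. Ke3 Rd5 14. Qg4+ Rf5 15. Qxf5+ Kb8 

  a b c d e f g h
  ─────────────────
8│· ♚ · · · ♝ · ♜│8
7│♟ · ♟ · ♟ ♟ ♟ ♟│7
6│· · · · · · · ·│6
5│· ♝ · · · ♕ · ·│5
4│· ♙ · · · · · ·│4
3│· · · · ♔ · · ·│3
2│♙ ♗ ♙ ♙ · ♙ ♙ ♙│2
1│♖ · · · · · · ♖│1
  ─────────────────
  a b c d e f g h



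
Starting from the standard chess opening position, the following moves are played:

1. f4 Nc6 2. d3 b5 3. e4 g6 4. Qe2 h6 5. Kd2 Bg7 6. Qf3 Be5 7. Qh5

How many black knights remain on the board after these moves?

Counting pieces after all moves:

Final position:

  a b c d e f g h
  ─────────────────
8│♜ · ♝ ♛ ♚ · ♞ ♜│8
7│♟ · ♟ ♟ ♟ ♟ · ·│7
6│· · ♞ · · · ♟ ♟│6
5│· ♟ · · ♝ · · ♕│5
4│· · · · ♙ ♙ · ·│4
3│· · · ♙ · · · ·│3
2│♙ ♙ ♙ ♔ · · ♙ ♙│2
1│♖ ♘ ♗ · · ♗ ♘ ♖│1
  ─────────────────
  a b c d e f g h


2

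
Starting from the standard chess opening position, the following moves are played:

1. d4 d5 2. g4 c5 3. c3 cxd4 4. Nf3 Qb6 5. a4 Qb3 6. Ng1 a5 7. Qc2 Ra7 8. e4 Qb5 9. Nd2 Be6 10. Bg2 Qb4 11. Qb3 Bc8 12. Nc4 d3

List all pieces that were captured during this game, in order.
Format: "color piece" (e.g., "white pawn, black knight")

Tracking captures:
  cxd4: captured white pawn

white pawn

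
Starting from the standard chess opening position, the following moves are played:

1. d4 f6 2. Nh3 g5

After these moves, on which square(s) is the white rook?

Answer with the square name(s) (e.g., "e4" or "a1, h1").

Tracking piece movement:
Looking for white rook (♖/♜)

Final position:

  a b c d e f g h
  ─────────────────
8│♜ ♞ ♝ ♛ ♚ ♝ ♞ ♜│8
7│♟ ♟ ♟ ♟ ♟ · · ♟│7
6│· · · · · ♟ · ·│6
5│· · · · · · ♟ ·│5
4│· · · ♙ · · · ·│4
3│· · · · · · · ♘│3
2│♙ ♙ ♙ · ♙ ♙ ♙ ♙│2
1│♖ ♘ ♗ ♕ ♔ ♗ · ♖│1
  ─────────────────
  a b c d e f g h


a1, h1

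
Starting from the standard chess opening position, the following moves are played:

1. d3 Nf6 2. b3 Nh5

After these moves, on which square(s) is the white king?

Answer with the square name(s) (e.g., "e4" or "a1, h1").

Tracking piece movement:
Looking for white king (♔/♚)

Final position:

  a b c d e f g h
  ─────────────────
8│♜ ♞ ♝ ♛ ♚ ♝ · ♜│8
7│♟ ♟ ♟ ♟ ♟ ♟ ♟ ♟│7
6│· · · · · · · ·│6
5│· · · · · · · ♞│5
4│· · · · · · · ·│4
3│· ♙ · ♙ · · · ·│3
2│♙ · ♙ · ♙ ♙ ♙ ♙│2
1│♖ ♘ ♗ ♕ ♔ ♗ ♘ ♖│1
  ─────────────────
  a b c d e f g h


e1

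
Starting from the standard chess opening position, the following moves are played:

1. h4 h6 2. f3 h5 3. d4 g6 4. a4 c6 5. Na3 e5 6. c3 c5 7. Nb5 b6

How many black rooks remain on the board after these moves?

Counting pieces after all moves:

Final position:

  a b c d e f g h
  ─────────────────
8│♜ ♞ ♝ ♛ ♚ ♝ ♞ ♜│8
7│♟ · · ♟ · ♟ · ·│7
6│· ♟ · · · · ♟ ·│6
5│· ♘ ♟ · ♟ · · ♟│5
4│♙ · · ♙ · · · ♙│4
3│· · ♙ · · ♙ · ·│3
2│· ♙ · · ♙ · ♙ ·│2
1│♖ · ♗ ♕ ♔ ♗ ♘ ♖│1
  ─────────────────
  a b c d e f g h


2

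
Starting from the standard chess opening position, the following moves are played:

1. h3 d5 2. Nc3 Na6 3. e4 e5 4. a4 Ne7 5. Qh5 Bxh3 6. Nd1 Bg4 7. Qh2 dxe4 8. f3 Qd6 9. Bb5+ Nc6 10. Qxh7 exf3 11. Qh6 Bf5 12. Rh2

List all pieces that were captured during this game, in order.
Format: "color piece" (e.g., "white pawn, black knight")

Tracking captures:
  Bxh3: captured white pawn
  dxe4: captured white pawn
  Qxh7: captured black pawn
  exf3: captured white pawn

white pawn, white pawn, black pawn, white pawn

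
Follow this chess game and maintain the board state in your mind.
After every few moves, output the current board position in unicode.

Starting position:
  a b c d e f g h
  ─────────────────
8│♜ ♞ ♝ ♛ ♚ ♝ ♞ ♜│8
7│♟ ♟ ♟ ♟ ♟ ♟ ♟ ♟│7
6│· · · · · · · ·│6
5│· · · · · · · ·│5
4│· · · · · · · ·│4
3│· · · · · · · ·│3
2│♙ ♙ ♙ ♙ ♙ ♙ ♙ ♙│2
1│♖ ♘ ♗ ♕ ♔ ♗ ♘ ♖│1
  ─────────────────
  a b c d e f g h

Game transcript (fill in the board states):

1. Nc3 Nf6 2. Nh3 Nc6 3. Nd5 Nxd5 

  a b c d e f g h
  ─────────────────
8│♜ · ♝ ♛ ♚ ♝ · ♜│8
7│♟ ♟ ♟ ♟ ♟ ♟ ♟ ♟│7
6│· · ♞ · · · · ·│6
5│· · · ♞ · · · ·│5
4│· · · · · · · ·│4
3│· · · · · · · ♘│3
2│♙ ♙ ♙ ♙ ♙ ♙ ♙ ♙│2
1│♖ · ♗ ♕ ♔ ♗ · ♖│1
  ─────────────────
  a b c d e f g h

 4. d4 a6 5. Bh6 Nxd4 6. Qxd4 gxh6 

  a b c d e f g h
  ─────────────────
8│♜ · ♝ ♛ ♚ ♝ · ♜│8
7│· ♟ ♟ ♟ ♟ ♟ · ♟│7
6│♟ · · · · · · ♟│6
5│· · · ♞ · · · ·│5
4│· · · ♕ · · · ·│4
3│· · · · · · · ♘│3
2│♙ ♙ ♙ · ♙ ♙ ♙ ♙│2
1│♖ · · · ♔ ♗ · ♖│1
  ─────────────────
  a b c d e f g h

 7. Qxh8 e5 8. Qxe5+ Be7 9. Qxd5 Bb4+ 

  a b c d e f g h
  ─────────────────
8│♜ · ♝ ♛ ♚ · · ·│8
7│· ♟ ♟ ♟ · ♟ · ♟│7
6│♟ · · · · · · ♟│6
5│· · · ♕ · · · ·│5
4│· ♝ · · · · · ·│4
3│· · · · · · · ♘│3
2│♙ ♙ ♙ · ♙ ♙ ♙ ♙│2
1│♖ · · · ♔ ♗ · ♖│1
  ─────────────────
  a b c d e f g h

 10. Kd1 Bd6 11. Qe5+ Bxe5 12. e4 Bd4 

  a b c d e f g h
  ─────────────────
8│♜ · ♝ ♛ ♚ · · ·│8
7│· ♟ ♟ ♟ · ♟ · ♟│7
6│♟ · · · · · · ♟│6
5│· · · · · · · ·│5
4│· · · ♝ ♙ · · ·│4
3│· · · · · · · ♘│3
2│♙ ♙ ♙ · · ♙ ♙ ♙│2
1│♖ · · ♔ · ♗ · ♖│1
  ─────────────────
  a b c d e f g h

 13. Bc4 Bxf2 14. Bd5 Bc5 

  a b c d e f g h
  ─────────────────
8│♜ · ♝ ♛ ♚ · · ·│8
7│· ♟ ♟ ♟ · ♟ · ♟│7
6│♟ · · · · · · ♟│6
5│· · ♝ ♗ · · · ·│5
4│· · · · ♙ · · ·│4
3│· · · · · · · ♘│3
2│♙ ♙ ♙ · · · ♙ ♙│2
1│♖ · · ♔ · · · ♖│1
  ─────────────────
  a b c d e f g h


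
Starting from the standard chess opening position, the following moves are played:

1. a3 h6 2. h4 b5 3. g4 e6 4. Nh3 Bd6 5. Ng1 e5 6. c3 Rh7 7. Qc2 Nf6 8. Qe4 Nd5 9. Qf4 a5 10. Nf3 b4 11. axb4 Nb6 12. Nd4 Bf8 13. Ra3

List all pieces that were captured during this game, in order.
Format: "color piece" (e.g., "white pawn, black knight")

Tracking captures:
  axb4: captured black pawn

black pawn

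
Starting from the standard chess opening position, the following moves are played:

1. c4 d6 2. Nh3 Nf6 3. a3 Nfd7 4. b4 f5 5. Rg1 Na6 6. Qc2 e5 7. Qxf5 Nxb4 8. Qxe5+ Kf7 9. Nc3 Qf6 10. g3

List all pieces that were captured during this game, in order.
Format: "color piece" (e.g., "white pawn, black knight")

Tracking captures:
  Qxf5: captured black pawn
  Nxb4: captured white pawn
  Qxe5+: captured black pawn

black pawn, white pawn, black pawn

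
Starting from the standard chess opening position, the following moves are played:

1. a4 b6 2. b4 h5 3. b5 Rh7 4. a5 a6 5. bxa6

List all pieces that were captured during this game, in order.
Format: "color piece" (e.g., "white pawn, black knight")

Tracking captures:
  bxa6: captured black pawn

black pawn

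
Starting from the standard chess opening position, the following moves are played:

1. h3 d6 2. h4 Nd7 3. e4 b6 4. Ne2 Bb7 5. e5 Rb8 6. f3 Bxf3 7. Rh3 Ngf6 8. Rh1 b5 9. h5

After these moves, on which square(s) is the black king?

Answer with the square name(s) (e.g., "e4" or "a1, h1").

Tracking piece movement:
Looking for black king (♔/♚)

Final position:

  a b c d e f g h
  ─────────────────
8│· ♜ · ♛ ♚ ♝ · ♜│8
7│♟ · ♟ ♞ ♟ ♟ ♟ ♟│7
6│· · · ♟ · ♞ · ·│6
5│· ♟ · · ♙ · · ♙│5
4│· · · · · · · ·│4
3│· · · · · ♝ · ·│3
2│♙ ♙ ♙ ♙ ♘ · ♙ ·│2
1│♖ ♘ ♗ ♕ ♔ ♗ · ♖│1
  ─────────────────
  a b c d e f g h


e8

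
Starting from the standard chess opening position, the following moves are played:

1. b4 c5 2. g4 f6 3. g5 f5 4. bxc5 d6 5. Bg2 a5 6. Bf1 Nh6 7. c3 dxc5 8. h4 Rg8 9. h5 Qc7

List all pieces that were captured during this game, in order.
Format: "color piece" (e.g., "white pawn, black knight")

Tracking captures:
  bxc5: captured black pawn
  dxc5: captured white pawn

black pawn, white pawn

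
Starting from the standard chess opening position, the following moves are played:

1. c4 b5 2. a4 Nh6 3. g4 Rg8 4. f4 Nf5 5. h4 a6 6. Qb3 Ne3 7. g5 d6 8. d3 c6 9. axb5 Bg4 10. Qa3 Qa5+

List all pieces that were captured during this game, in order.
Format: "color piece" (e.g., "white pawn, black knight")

Tracking captures:
  axb5: captured black pawn

black pawn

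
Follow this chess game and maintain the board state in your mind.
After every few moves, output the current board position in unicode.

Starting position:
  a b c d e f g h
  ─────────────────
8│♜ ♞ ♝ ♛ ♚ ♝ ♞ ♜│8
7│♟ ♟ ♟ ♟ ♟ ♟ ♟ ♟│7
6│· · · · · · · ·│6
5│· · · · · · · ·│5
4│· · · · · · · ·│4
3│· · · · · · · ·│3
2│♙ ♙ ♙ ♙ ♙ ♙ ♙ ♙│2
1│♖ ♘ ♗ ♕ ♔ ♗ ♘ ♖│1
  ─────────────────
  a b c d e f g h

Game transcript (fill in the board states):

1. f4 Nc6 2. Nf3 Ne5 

  a b c d e f g h
  ─────────────────
8│♜ · ♝ ♛ ♚ ♝ ♞ ♜│8
7│♟ ♟ ♟ ♟ ♟ ♟ ♟ ♟│7
6│· · · · · · · ·│6
5│· · · · ♞ · · ·│5
4│· · · · · ♙ · ·│4
3│· · · · · ♘ · ·│3
2│♙ ♙ ♙ ♙ ♙ · ♙ ♙│2
1│♖ ♘ ♗ ♕ ♔ ♗ · ♖│1
  ─────────────────
  a b c d e f g h

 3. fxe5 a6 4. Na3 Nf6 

  a b c d e f g h
  ─────────────────
8│♜ · ♝ ♛ ♚ ♝ · ♜│8
7│· ♟ ♟ ♟ ♟ ♟ ♟ ♟│7
6│♟ · · · · ♞ · ·│6
5│· · · · ♙ · · ·│5
4│· · · · · · · ·│4
3│♘ · · · · ♘ · ·│3
2│♙ ♙ ♙ ♙ ♙ · ♙ ♙│2
1│♖ · ♗ ♕ ♔ ♗ · ♖│1
  ─────────────────
  a b c d e f g h

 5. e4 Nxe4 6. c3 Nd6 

  a b c d e f g h
  ─────────────────
8│♜ · ♝ ♛ ♚ ♝ · ♜│8
7│· ♟ ♟ ♟ ♟ ♟ ♟ ♟│7
6│♟ · · ♞ · · · ·│6
5│· · · · ♙ · · ·│5
4│· · · · · · · ·│4
3│♘ · ♙ · · ♘ · ·│3
2│♙ ♙ · ♙ · · ♙ ♙│2
1│♖ · ♗ ♕ ♔ ♗ · ♖│1
  ─────────────────
  a b c d e f g h



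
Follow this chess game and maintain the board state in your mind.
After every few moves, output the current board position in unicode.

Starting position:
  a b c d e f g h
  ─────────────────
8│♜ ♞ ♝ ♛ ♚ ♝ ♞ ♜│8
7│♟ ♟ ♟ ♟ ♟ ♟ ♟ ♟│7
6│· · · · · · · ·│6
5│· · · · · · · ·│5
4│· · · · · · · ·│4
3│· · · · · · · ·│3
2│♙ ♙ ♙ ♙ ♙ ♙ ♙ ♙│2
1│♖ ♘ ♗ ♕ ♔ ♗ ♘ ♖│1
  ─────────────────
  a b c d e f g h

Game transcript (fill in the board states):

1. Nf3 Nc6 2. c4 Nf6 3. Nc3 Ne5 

  a b c d e f g h
  ─────────────────
8│♜ · ♝ ♛ ♚ ♝ · ♜│8
7│♟ ♟ ♟ ♟ ♟ ♟ ♟ ♟│7
6│· · · · · ♞ · ·│6
5│· · · · ♞ · · ·│5
4│· · ♙ · · · · ·│4
3│· · ♘ · · ♘ · ·│3
2│♙ ♙ · ♙ ♙ ♙ ♙ ♙│2
1│♖ · ♗ ♕ ♔ ♗ · ♖│1
  ─────────────────
  a b c d e f g h

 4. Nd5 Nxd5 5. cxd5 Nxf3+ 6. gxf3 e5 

  a b c d e f g h
  ─────────────────
8│♜ · ♝ ♛ ♚ ♝ · ♜│8
7│♟ ♟ ♟ ♟ · ♟ ♟ ♟│7
6│· · · · · · · ·│6
5│· · · ♙ ♟ · · ·│5
4│· · · · · · · ·│4
3│· · · · · ♙ · ·│3
2│♙ ♙ · ♙ ♙ ♙ · ♙│2
1│♖ · ♗ ♕ ♔ ♗ · ♖│1
  ─────────────────
  a b c d e f g h

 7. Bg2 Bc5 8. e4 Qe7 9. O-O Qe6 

  a b c d e f g h
  ─────────────────
8│♜ · ♝ · ♚ · · ♜│8
7│♟ ♟ ♟ ♟ · ♟ ♟ ♟│7
6│· · · · ♛ · · ·│6
5│· · ♝ ♙ ♟ · · ·│5
4│· · · · ♙ · · ·│4
3│· · · · · ♙ · ·│3
2│♙ ♙ · ♙ · ♙ ♗ ♙│2
1│♖ · ♗ ♕ · ♖ ♔ ·│1
  ─────────────────
  a b c d e f g h

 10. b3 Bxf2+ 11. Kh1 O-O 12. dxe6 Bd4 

  a b c d e f g h
  ─────────────────
8│♜ · ♝ · · ♜ ♚ ·│8
7│♟ ♟ ♟ ♟ · ♟ ♟ ♟│7
6│· · · · ♙ · · ·│6
5│· · · · ♟ · · ·│5
4│· · · ♝ ♙ · · ·│4
3│· ♙ · · · ♙ · ·│3
2│♙ · · ♙ · · ♗ ♙│2
1│♖ · ♗ ♕ · ♖ · ♔│1
  ─────────────────
  a b c d e f g h

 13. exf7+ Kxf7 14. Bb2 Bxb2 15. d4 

  a b c d e f g h
  ─────────────────
8│♜ · ♝ · · ♜ · ·│8
7│♟ ♟ ♟ ♟ · ♚ ♟ ♟│7
6│· · · · · · · ·│6
5│· · · · ♟ · · ·│5
4│· · · ♙ ♙ · · ·│4
3│· ♙ · · · ♙ · ·│3
2│♙ ♝ · · · · ♗ ♙│2
1│♖ · · ♕ · ♖ · ♔│1
  ─────────────────
  a b c d e f g h
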